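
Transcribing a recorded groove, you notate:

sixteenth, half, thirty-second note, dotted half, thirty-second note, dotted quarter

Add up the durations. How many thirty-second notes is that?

Working in thirty-second notes: sixteenth = 2; half = 16; thirty-second note = 1; dotted half = 24; thirty-second note = 1; dotted quarter = 12.
Altogether 2 + 16 + 1 + 24 + 1 + 12 = 56 thirty-second notes.

56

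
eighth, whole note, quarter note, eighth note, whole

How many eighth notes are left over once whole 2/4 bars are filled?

0

One bar of 2/4 = 4 eighth notes.
Working in eighth notes: eighth = 1; whole note = 8; quarter note = 2; eighth note = 1; whole = 8.
Adding: 1 + 8 + 2 + 1 + 8 = 20.
20 ÷ 4 = 5 complete bars with 0 eighth notes remaining.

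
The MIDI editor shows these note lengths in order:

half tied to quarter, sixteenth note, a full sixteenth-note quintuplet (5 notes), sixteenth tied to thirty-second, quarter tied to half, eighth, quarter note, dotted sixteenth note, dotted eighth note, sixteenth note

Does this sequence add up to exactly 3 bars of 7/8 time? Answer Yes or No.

Yes

One bar of 7/8 = 28 thirty-second notes, so 3 bars = 84.
Working in thirty-second notes: half tied to quarter (half + quarter) = 24; sixteenth note = 2; a full sixteenth-note quintuplet (5 notes) (five quintuplet sixteenths span one quarter) = 8; sixteenth tied to thirty-second (sixteenth + thirty-second) = 3; quarter tied to half (quarter + half) = 24; eighth = 4; quarter note = 8; dotted sixteenth note = 3; dotted eighth note = 6; sixteenth note = 2.
Adding: 24 + 2 + 8 + 3 + 24 + 4 + 8 + 3 + 6 + 2 = 84.
84 equals 84, so the answer is Yes.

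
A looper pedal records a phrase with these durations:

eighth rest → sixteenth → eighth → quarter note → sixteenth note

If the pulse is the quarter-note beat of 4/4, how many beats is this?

2.5

One quarter-note beat = 4 sixteenth notes.
Convert each value to sixteenth notes: eighth rest = 2; sixteenth = 1; eighth = 2; quarter note = 4; sixteenth note = 1.
Total: 2 + 1 + 2 + 4 + 1 = 10.
10 ÷ 4 = 2.5 beats.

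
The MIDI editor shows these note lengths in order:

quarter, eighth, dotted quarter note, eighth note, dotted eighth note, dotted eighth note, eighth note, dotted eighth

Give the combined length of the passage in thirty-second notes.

Express everything in thirty-second notes: quarter = 8; eighth = 4; dotted quarter note = 12; eighth note = 4; dotted eighth note = 6; dotted eighth note = 6; eighth note = 4; dotted eighth = 6.
Adding: 8 + 4 + 12 + 4 + 6 + 6 + 4 + 6 = 50 thirty-second notes.

50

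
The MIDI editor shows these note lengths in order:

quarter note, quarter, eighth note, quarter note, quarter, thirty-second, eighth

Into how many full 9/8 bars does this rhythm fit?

1

One bar of 9/8 = 36 thirty-second notes.
In thirty-second notes: quarter note = 8; quarter = 8; eighth note = 4; quarter note = 8; quarter = 8; thirty-second = 1; eighth = 4.
Sum: 8 + 8 + 4 + 8 + 8 + 1 + 4 = 41.
41 ÷ 36 = 1 complete bar with 5 left over.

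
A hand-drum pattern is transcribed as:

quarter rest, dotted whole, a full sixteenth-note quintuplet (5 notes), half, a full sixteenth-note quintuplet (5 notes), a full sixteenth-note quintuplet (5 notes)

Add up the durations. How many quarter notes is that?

Each duration in quarter notes: quarter rest = 1; dotted whole = 6; a full sixteenth-note quintuplet (5 notes) (five quintuplet sixteenths span one quarter) = 1; half = 2; a full sixteenth-note quintuplet (5 notes) (five quintuplet sixteenths span one quarter) = 1; a full sixteenth-note quintuplet (5 notes) (five quintuplet sixteenths span one quarter) = 1.
Sum: 1 + 6 + 1 + 2 + 1 + 1 = 12 quarter notes.

12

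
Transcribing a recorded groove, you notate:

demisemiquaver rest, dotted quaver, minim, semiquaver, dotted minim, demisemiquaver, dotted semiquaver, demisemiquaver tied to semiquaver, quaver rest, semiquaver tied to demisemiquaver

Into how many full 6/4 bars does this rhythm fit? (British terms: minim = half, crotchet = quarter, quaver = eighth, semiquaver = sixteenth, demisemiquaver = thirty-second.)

One bar of 6/4 = 48 thirty-second notes.
In thirty-second notes: demisemiquaver rest = 1; dotted quaver = 6; minim = 16; semiquaver = 2; dotted minim = 24; demisemiquaver = 1; dotted semiquaver = 3; demisemiquaver tied to semiquaver (demisemiquaver + semiquaver) = 3; quaver rest = 4; semiquaver tied to demisemiquaver (semiquaver + demisemiquaver) = 3.
Adding: 1 + 6 + 16 + 2 + 24 + 1 + 3 + 3 + 4 + 3 = 63.
63 ÷ 48 = 1 complete bar with 15 left over.

1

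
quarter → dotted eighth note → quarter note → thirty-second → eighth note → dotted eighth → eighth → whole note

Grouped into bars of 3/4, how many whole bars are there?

One bar of 3/4 = 24 thirty-second notes.
Working in thirty-second notes: quarter = 8; dotted eighth note = 6; quarter note = 8; thirty-second = 1; eighth note = 4; dotted eighth = 6; eighth = 4; whole note = 32.
Altogether 8 + 6 + 8 + 1 + 4 + 6 + 4 + 32 = 69.
69 ÷ 24 = 2 complete bars with 21 left over.

2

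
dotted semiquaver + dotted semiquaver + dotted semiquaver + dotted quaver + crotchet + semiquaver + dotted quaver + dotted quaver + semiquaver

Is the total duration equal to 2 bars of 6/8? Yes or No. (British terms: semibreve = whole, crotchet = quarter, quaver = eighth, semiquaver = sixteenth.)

One bar of 6/8 = 24 thirty-second notes, so 2 bars = 48.
Convert each value to thirty-second notes: dotted semiquaver = 3; dotted semiquaver = 3; dotted semiquaver = 3; dotted quaver = 6; crotchet = 8; semiquaver = 2; dotted quaver = 6; dotted quaver = 6; semiquaver = 2.
Altogether 3 + 3 + 3 + 6 + 8 + 2 + 6 + 6 + 2 = 39.
39 falls short of 48, so the answer is No.

No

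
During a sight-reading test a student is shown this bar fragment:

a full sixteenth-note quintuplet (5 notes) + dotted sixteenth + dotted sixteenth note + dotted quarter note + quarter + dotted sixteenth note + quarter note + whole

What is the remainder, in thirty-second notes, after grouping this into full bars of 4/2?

13

One bar of 4/2 = 64 thirty-second notes.
Express everything in thirty-second notes: a full sixteenth-note quintuplet (5 notes) (five quintuplet sixteenths span one quarter) = 8; dotted sixteenth = 3; dotted sixteenth note = 3; dotted quarter note = 12; quarter = 8; dotted sixteenth note = 3; quarter note = 8; whole = 32.
Altogether 8 + 3 + 3 + 12 + 8 + 3 + 8 + 32 = 77.
77 ÷ 64 = 1 complete bar with 13 thirty-second notes remaining.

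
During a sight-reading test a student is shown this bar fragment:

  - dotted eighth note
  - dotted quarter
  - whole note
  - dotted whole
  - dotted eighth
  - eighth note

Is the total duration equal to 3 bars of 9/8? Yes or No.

Yes

One bar of 9/8 = 18 sixteenth notes, so 3 bars = 54.
Express everything in sixteenth notes: dotted eighth note = 3; dotted quarter = 6; whole note = 16; dotted whole = 24; dotted eighth = 3; eighth note = 2.
Total: 3 + 6 + 16 + 24 + 3 + 2 = 54.
54 equals 54, so the answer is Yes.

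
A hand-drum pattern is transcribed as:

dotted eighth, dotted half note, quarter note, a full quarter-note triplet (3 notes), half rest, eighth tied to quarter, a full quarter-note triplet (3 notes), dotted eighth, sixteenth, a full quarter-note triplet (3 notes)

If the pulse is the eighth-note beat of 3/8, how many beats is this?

One eighth-note beat = 2 sixteenth notes.
Each duration in sixteenth notes: dotted eighth = 3; dotted half note = 12; quarter note = 4; a full quarter-note triplet (3 notes) (three triplet quarters span one half) = 8; half rest = 8; eighth tied to quarter (eighth + quarter) = 6; a full quarter-note triplet (3 notes) (three triplet quarters span one half) = 8; dotted eighth = 3; sixteenth = 1; a full quarter-note triplet (3 notes) (three triplet quarters span one half) = 8.
Sum: 3 + 12 + 4 + 8 + 8 + 6 + 8 + 3 + 1 + 8 = 61.
61 ÷ 2 = 30.5 beats.

30.5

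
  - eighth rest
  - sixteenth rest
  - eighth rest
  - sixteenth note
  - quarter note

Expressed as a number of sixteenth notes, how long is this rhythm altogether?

Express everything in sixteenth notes: eighth rest = 2; sixteenth rest = 1; eighth rest = 2; sixteenth note = 1; quarter note = 4.
Adding: 2 + 1 + 2 + 1 + 4 = 10 sixteenth notes.

10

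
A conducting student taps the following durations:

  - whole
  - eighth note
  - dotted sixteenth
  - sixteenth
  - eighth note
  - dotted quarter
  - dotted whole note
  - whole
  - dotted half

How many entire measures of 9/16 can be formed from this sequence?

One bar of 9/16 = 18 thirty-second notes.
Convert each value to thirty-second notes: whole = 32; eighth note = 4; dotted sixteenth = 3; sixteenth = 2; eighth note = 4; dotted quarter = 12; dotted whole note = 48; whole = 32; dotted half = 24.
Total: 32 + 4 + 3 + 2 + 4 + 12 + 48 + 32 + 24 = 161.
161 ÷ 18 = 8 complete bars with 17 left over.

8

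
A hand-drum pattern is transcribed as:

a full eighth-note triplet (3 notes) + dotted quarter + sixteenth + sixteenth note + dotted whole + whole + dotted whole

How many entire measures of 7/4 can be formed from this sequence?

One bar of 7/4 = 28 sixteenth notes.
Convert each value to sixteenth notes: a full eighth-note triplet (3 notes) (three triplet eighths span one quarter) = 4; dotted quarter = 6; sixteenth = 1; sixteenth note = 1; dotted whole = 24; whole = 16; dotted whole = 24.
Total: 4 + 6 + 1 + 1 + 24 + 16 + 24 = 76.
76 ÷ 28 = 2 complete bars with 20 left over.

2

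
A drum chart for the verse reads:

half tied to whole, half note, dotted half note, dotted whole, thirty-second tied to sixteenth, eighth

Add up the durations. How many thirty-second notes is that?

143

Working in thirty-second notes: half tied to whole (half + whole) = 48; half note = 16; dotted half note = 24; dotted whole = 48; thirty-second tied to sixteenth (thirty-second + sixteenth) = 3; eighth = 4.
Sum: 48 + 16 + 24 + 48 + 3 + 4 = 143 thirty-second notes.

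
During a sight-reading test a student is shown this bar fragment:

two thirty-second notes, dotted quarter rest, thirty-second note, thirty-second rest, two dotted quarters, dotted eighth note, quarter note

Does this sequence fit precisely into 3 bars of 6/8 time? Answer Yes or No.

One bar of 6/8 = 24 thirty-second notes, so 3 bars = 72.
Working in thirty-second notes: thirty-second note = 1; thirty-second note = 1; dotted quarter rest = 12; thirty-second note = 1; thirty-second rest = 1; dotted quarter = 12; dotted quarter = 12; dotted eighth note = 6; quarter note = 8.
Sum: 1 + 1 + 12 + 1 + 1 + 12 + 12 + 6 + 8 = 54.
54 falls short of 72, so the answer is No.

No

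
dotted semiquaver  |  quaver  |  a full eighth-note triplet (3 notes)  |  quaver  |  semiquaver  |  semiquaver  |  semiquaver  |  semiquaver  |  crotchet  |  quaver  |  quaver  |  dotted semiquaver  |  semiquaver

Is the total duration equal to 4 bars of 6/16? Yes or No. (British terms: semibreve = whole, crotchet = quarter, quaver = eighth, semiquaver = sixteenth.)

One bar of 6/16 = 12 thirty-second notes, so 4 bars = 48.
Each duration in thirty-second notes: dotted semiquaver = 3; quaver = 4; a full eighth-note triplet (3 notes) (three triplet eighths span one quarter) = 8; quaver = 4; semiquaver = 2; semiquaver = 2; semiquaver = 2; semiquaver = 2; crotchet = 8; quaver = 4; quaver = 4; dotted semiquaver = 3; semiquaver = 2.
Adding: 3 + 4 + 8 + 4 + 2 + 2 + 2 + 2 + 8 + 4 + 4 + 3 + 2 = 48.
48 equals 48, so the answer is Yes.

Yes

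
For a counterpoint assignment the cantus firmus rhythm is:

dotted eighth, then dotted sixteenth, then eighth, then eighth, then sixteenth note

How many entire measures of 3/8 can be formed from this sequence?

1

One bar of 3/8 = 12 thirty-second notes.
Convert each value to thirty-second notes: dotted eighth = 6; dotted sixteenth = 3; eighth = 4; eighth = 4; sixteenth note = 2.
Sum: 6 + 3 + 4 + 4 + 2 = 19.
19 ÷ 12 = 1 complete bar with 7 left over.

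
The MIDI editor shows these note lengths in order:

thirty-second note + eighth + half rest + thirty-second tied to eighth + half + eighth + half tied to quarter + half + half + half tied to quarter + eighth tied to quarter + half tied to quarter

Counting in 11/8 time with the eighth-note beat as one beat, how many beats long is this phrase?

40.5

One eighth-note beat = 4 thirty-second notes.
Convert each value to thirty-second notes: thirty-second note = 1; eighth = 4; half rest = 16; thirty-second tied to eighth (thirty-second + eighth) = 5; half = 16; eighth = 4; half tied to quarter (half + quarter) = 24; half = 16; half = 16; half tied to quarter (half + quarter) = 24; eighth tied to quarter (eighth + quarter) = 12; half tied to quarter (half + quarter) = 24.
Adding: 1 + 4 + 16 + 5 + 16 + 4 + 24 + 16 + 16 + 24 + 12 + 24 = 162.
162 ÷ 4 = 40.5 beats.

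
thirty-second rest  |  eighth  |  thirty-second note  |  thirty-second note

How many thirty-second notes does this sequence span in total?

7

Each duration in thirty-second notes: thirty-second rest = 1; eighth = 4; thirty-second note = 1; thirty-second note = 1.
Altogether 1 + 4 + 1 + 1 = 7 thirty-second notes.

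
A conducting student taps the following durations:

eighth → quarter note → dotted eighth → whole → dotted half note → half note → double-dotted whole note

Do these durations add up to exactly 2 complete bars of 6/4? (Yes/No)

One bar of 6/4 = 24 sixteenth notes, so 2 bars = 48.
Working in sixteenth notes: eighth = 2; quarter note = 4; dotted eighth = 3; whole = 16; dotted half note = 12; half note = 8; double-dotted whole note = 28.
Total: 2 + 4 + 3 + 16 + 12 + 8 + 28 = 73.
73 exceeds 48, so the answer is No.

No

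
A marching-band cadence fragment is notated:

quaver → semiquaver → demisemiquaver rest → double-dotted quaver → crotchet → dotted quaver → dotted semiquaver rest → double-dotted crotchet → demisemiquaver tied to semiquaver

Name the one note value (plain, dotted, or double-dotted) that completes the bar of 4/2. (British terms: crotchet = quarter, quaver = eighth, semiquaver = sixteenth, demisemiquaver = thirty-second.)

The bar of 4/2 = 64 thirty-second notes.
In thirty-second notes: quaver = 4; semiquaver = 2; demisemiquaver rest = 1; double-dotted quaver = 7; crotchet = 8; dotted quaver = 6; dotted semiquaver rest = 3; double-dotted crotchet = 14; demisemiquaver tied to semiquaver (demisemiquaver + semiquaver) = 3.
Sum: 4 + 2 + 1 + 7 + 8 + 6 + 3 + 14 + 3 = 48.
Remaining: 64 − 48 = 16 thirty-second notes, which is a half note.

half note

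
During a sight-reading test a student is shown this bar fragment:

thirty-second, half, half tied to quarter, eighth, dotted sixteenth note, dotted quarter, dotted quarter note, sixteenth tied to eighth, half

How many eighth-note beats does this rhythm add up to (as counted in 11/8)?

One eighth-note beat = 4 thirty-second notes.
Express everything in thirty-second notes: thirty-second = 1; half = 16; half tied to quarter (half + quarter) = 24; eighth = 4; dotted sixteenth note = 3; dotted quarter = 12; dotted quarter note = 12; sixteenth tied to eighth (sixteenth + eighth) = 6; half = 16.
Adding: 1 + 16 + 24 + 4 + 3 + 12 + 12 + 6 + 16 = 94.
94 ÷ 4 = 23.5 beats.

23.5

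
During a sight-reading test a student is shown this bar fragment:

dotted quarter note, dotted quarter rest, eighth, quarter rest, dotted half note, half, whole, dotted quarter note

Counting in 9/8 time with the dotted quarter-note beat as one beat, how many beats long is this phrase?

10

One dotted quarter-note beat = 3 eighth notes.
Each duration in eighth notes: dotted quarter note = 3; dotted quarter rest = 3; eighth = 1; quarter rest = 2; dotted half note = 6; half = 4; whole = 8; dotted quarter note = 3.
Sum: 3 + 3 + 1 + 2 + 6 + 4 + 8 + 3 = 30.
30 ÷ 3 = 10 beats.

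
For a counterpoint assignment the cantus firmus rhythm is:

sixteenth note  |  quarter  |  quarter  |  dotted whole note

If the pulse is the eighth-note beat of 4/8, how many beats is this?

One eighth-note beat = 2 sixteenth notes.
Working in sixteenth notes: sixteenth note = 1; quarter = 4; quarter = 4; dotted whole note = 24.
Altogether 1 + 4 + 4 + 24 = 33.
33 ÷ 2 = 16.5 beats.

16.5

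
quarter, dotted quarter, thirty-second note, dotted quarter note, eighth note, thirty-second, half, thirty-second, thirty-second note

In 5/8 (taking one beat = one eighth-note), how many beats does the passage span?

14

One eighth-note beat = 4 thirty-second notes.
Express everything in thirty-second notes: quarter = 8; dotted quarter = 12; thirty-second note = 1; dotted quarter note = 12; eighth note = 4; thirty-second = 1; half = 16; thirty-second = 1; thirty-second note = 1.
Total: 8 + 12 + 1 + 12 + 4 + 1 + 16 + 1 + 1 = 56.
56 ÷ 4 = 14 beats.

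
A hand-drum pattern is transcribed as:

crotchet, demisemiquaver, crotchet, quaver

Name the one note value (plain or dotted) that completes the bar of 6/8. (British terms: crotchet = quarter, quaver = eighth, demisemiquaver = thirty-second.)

dotted sixteenth note

The bar of 6/8 = 24 thirty-second notes.
Working in thirty-second notes: crotchet = 8; demisemiquaver = 1; crotchet = 8; quaver = 4.
Total: 8 + 1 + 8 + 4 = 21.
Remaining: 24 − 21 = 3 thirty-second notes, which is a dotted sixteenth note.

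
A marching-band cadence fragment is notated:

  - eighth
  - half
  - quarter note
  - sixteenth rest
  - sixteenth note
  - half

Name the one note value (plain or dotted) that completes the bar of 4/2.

half note

The bar of 4/2 = 32 sixteenth notes.
Working in sixteenth notes: eighth = 2; half = 8; quarter note = 4; sixteenth rest = 1; sixteenth note = 1; half = 8.
Total: 2 + 8 + 4 + 1 + 1 + 8 = 24.
Remaining: 32 − 24 = 8 sixteenth notes, which is a half note.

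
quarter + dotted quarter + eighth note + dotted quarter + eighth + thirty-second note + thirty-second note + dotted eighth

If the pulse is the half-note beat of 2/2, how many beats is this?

3

One half-note beat = 16 thirty-second notes.
Convert each value to thirty-second notes: quarter = 8; dotted quarter = 12; eighth note = 4; dotted quarter = 12; eighth = 4; thirty-second note = 1; thirty-second note = 1; dotted eighth = 6.
Altogether 8 + 12 + 4 + 12 + 4 + 1 + 1 + 6 = 48.
48 ÷ 16 = 3 beats.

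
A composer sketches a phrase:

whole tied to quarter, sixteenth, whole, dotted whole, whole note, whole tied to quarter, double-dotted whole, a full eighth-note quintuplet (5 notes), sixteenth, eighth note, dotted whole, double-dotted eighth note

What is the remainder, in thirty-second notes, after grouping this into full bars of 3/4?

One bar of 3/4 = 24 thirty-second notes.
In thirty-second notes: whole tied to quarter (whole + quarter) = 40; sixteenth = 2; whole = 32; dotted whole = 48; whole note = 32; whole tied to quarter (whole + quarter) = 40; double-dotted whole = 56; a full eighth-note quintuplet (5 notes) (five quintuplet eighths span one half) = 16; sixteenth = 2; eighth note = 4; dotted whole = 48; double-dotted eighth note = 7.
Sum: 40 + 2 + 32 + 48 + 32 + 40 + 56 + 16 + 2 + 4 + 48 + 7 = 327.
327 ÷ 24 = 13 complete bars with 15 thirty-second notes remaining.

15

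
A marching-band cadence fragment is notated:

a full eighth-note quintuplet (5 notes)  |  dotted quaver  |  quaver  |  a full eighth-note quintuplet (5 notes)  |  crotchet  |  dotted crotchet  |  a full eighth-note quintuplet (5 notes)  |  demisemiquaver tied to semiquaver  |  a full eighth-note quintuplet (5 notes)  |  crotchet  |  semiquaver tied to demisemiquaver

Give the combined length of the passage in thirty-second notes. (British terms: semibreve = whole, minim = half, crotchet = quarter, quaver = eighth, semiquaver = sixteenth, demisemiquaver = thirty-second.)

Express everything in thirty-second notes: a full eighth-note quintuplet (5 notes) (five quintuplet eighths span one half) = 16; dotted quaver = 6; quaver = 4; a full eighth-note quintuplet (5 notes) (five quintuplet eighths span one half) = 16; crotchet = 8; dotted crotchet = 12; a full eighth-note quintuplet (5 notes) (five quintuplet eighths span one half) = 16; demisemiquaver tied to semiquaver (demisemiquaver + semiquaver) = 3; a full eighth-note quintuplet (5 notes) (five quintuplet eighths span one half) = 16; crotchet = 8; semiquaver tied to demisemiquaver (semiquaver + demisemiquaver) = 3.
Altogether 16 + 6 + 4 + 16 + 8 + 12 + 16 + 3 + 16 + 8 + 3 = 108 thirty-second notes.

108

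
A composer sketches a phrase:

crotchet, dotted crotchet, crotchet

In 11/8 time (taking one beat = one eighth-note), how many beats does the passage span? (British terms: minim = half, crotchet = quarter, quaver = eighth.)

One eighth-note beat = 2 sixteenth notes.
Express everything in sixteenth notes: crotchet = 4; dotted crotchet = 6; crotchet = 4.
Total: 4 + 6 + 4 = 14.
14 ÷ 2 = 7 beats.

7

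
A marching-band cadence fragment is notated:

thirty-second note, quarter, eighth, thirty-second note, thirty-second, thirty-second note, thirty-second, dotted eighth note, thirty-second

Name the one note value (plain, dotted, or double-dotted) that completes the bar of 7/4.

The bar of 7/4 = 56 thirty-second notes.
Convert each value to thirty-second notes: thirty-second note = 1; quarter = 8; eighth = 4; thirty-second note = 1; thirty-second = 1; thirty-second note = 1; thirty-second = 1; dotted eighth note = 6; thirty-second = 1.
Total: 1 + 8 + 4 + 1 + 1 + 1 + 1 + 6 + 1 = 24.
Remaining: 56 − 24 = 32 thirty-second notes, which is a whole note.

whole note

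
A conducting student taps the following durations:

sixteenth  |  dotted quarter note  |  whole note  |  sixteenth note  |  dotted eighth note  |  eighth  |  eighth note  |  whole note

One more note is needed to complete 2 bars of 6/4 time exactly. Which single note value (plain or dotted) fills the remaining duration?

2 bars of 6/4 = 48 sixteenth notes.
Each duration in sixteenth notes: sixteenth = 1; dotted quarter note = 6; whole note = 16; sixteenth note = 1; dotted eighth note = 3; eighth = 2; eighth note = 2; whole note = 16.
Sum: 1 + 6 + 16 + 1 + 3 + 2 + 2 + 16 = 47.
Remaining: 48 − 47 = 1 sixteenth note, which is a sixteenth note.

sixteenth note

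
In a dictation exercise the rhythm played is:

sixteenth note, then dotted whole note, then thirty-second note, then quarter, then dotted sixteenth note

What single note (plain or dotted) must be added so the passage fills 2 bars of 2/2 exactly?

sixteenth note

2 bars of 2/2 = 64 thirty-second notes.
Express everything in thirty-second notes: sixteenth note = 2; dotted whole note = 48; thirty-second note = 1; quarter = 8; dotted sixteenth note = 3.
Adding: 2 + 48 + 1 + 8 + 3 = 62.
Remaining: 64 − 62 = 2 thirty-second notes, which is a sixteenth note.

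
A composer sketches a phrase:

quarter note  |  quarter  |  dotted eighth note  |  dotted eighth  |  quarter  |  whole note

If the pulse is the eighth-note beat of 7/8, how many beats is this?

17

One eighth-note beat = 2 sixteenth notes.
In sixteenth notes: quarter note = 4; quarter = 4; dotted eighth note = 3; dotted eighth = 3; quarter = 4; whole note = 16.
Altogether 4 + 4 + 3 + 3 + 4 + 16 = 34.
34 ÷ 2 = 17 beats.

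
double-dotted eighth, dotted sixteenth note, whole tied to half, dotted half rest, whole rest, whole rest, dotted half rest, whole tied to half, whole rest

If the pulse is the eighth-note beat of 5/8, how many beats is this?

One eighth-note beat = 4 thirty-second notes.
Convert each value to thirty-second notes: double-dotted eighth = 7; dotted sixteenth note = 3; whole tied to half (whole + half) = 48; dotted half rest = 24; whole rest = 32; whole rest = 32; dotted half rest = 24; whole tied to half (whole + half) = 48; whole rest = 32.
Adding: 7 + 3 + 48 + 24 + 32 + 32 + 24 + 48 + 32 = 250.
250 ÷ 4 = 62.5 beats.

62.5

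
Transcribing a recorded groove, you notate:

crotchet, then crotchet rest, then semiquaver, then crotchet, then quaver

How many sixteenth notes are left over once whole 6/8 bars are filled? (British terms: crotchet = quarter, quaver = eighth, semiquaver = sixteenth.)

One bar of 6/8 = 12 sixteenth notes.
Working in sixteenth notes: crotchet = 4; crotchet rest = 4; semiquaver = 1; crotchet = 4; quaver = 2.
Sum: 4 + 4 + 1 + 4 + 2 = 15.
15 ÷ 12 = 1 complete bar with 3 sixteenth notes remaining.

3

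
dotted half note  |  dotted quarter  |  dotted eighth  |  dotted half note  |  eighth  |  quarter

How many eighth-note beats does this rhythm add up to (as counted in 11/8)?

19.5

One eighth-note beat = 2 sixteenth notes.
In sixteenth notes: dotted half note = 12; dotted quarter = 6; dotted eighth = 3; dotted half note = 12; eighth = 2; quarter = 4.
Altogether 12 + 6 + 3 + 12 + 2 + 4 = 39.
39 ÷ 2 = 19.5 beats.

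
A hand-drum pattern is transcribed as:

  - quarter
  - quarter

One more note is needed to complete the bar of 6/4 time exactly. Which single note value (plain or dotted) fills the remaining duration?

The bar of 6/4 = 6 quarter notes.
Working in quarter notes: quarter = 1; quarter = 1.
Sum: 1 + 1 = 2.
Remaining: 6 − 2 = 4 quarter notes, which is a whole note.

whole note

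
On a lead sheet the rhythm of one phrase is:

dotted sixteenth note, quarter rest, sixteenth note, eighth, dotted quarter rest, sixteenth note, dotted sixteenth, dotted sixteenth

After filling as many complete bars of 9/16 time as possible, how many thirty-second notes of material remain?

1

One bar of 9/16 = 18 thirty-second notes.
Working in thirty-second notes: dotted sixteenth note = 3; quarter rest = 8; sixteenth note = 2; eighth = 4; dotted quarter rest = 12; sixteenth note = 2; dotted sixteenth = 3; dotted sixteenth = 3.
Sum: 3 + 8 + 2 + 4 + 12 + 2 + 3 + 3 = 37.
37 ÷ 18 = 2 complete bars with 1 thirty-second note remaining.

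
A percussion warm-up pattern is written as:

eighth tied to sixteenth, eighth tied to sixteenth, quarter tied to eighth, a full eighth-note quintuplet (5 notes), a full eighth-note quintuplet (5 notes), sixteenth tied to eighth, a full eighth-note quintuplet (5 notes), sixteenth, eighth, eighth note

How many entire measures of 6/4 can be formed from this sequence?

One bar of 6/4 = 24 sixteenth notes.
In sixteenth notes: eighth tied to sixteenth (eighth + sixteenth) = 3; eighth tied to sixteenth (eighth + sixteenth) = 3; quarter tied to eighth (quarter + eighth) = 6; a full eighth-note quintuplet (5 notes) (five quintuplet eighths span one half) = 8; a full eighth-note quintuplet (5 notes) (five quintuplet eighths span one half) = 8; sixteenth tied to eighth (sixteenth + eighth) = 3; a full eighth-note quintuplet (5 notes) (five quintuplet eighths span one half) = 8; sixteenth = 1; eighth = 2; eighth note = 2.
Sum: 3 + 3 + 6 + 8 + 8 + 3 + 8 + 1 + 2 + 2 = 44.
44 ÷ 24 = 1 complete bar with 20 left over.

1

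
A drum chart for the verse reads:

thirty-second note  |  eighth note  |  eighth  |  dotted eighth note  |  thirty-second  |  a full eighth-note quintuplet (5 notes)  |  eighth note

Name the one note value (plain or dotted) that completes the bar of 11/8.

The bar of 11/8 = 44 thirty-second notes.
Each duration in thirty-second notes: thirty-second note = 1; eighth note = 4; eighth = 4; dotted eighth note = 6; thirty-second = 1; a full eighth-note quintuplet (5 notes) (five quintuplet eighths span one half) = 16; eighth note = 4.
Sum: 1 + 4 + 4 + 6 + 1 + 16 + 4 = 36.
Remaining: 44 − 36 = 8 thirty-second notes, which is a quarter note.

quarter note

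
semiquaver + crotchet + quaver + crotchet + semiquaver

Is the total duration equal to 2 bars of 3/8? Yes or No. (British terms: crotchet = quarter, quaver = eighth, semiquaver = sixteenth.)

One bar of 3/8 = 6 sixteenth notes, so 2 bars = 12.
Express everything in sixteenth notes: semiquaver = 1; crotchet = 4; quaver = 2; crotchet = 4; semiquaver = 1.
Adding: 1 + 4 + 2 + 4 + 1 = 12.
12 equals 12, so the answer is Yes.

Yes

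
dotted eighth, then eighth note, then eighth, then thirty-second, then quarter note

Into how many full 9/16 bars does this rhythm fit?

1

One bar of 9/16 = 18 thirty-second notes.
Convert each value to thirty-second notes: dotted eighth = 6; eighth note = 4; eighth = 4; thirty-second = 1; quarter note = 8.
Total: 6 + 4 + 4 + 1 + 8 = 23.
23 ÷ 18 = 1 complete bar with 5 left over.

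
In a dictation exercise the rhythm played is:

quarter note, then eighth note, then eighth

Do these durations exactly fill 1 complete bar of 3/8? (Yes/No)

No

One bar of 3/8 = 3 eighth notes.
In eighth notes: quarter note = 2; eighth note = 1; eighth = 1.
Adding: 2 + 1 + 1 = 4.
4 exceeds 3, so the answer is No.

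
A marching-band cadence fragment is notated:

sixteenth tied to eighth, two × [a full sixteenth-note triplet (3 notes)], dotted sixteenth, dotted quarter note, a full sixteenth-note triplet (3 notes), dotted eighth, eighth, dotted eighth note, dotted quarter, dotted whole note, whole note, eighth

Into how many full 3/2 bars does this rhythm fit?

3

One bar of 3/2 = 48 thirty-second notes.
Working in thirty-second notes: sixteenth tied to eighth (sixteenth + eighth) = 6; a full sixteenth-note triplet (3 notes) (three triplet sixteenths span one eighth) = 4; a full sixteenth-note triplet (3 notes) (three triplet sixteenths span one eighth) = 4; dotted sixteenth = 3; dotted quarter note = 12; a full sixteenth-note triplet (3 notes) (three triplet sixteenths span one eighth) = 4; dotted eighth = 6; eighth = 4; dotted eighth note = 6; dotted quarter = 12; dotted whole note = 48; whole note = 32; eighth = 4.
Adding: 6 + 4 + 4 + 3 + 12 + 4 + 6 + 4 + 6 + 12 + 48 + 32 + 4 = 145.
145 ÷ 48 = 3 complete bars with 1 left over.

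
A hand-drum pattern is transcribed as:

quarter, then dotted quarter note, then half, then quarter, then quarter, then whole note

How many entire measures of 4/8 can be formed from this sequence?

5

One bar of 4/8 = 4 eighth notes.
Convert each value to eighth notes: quarter = 2; dotted quarter note = 3; half = 4; quarter = 2; quarter = 2; whole note = 8.
Total: 2 + 3 + 4 + 2 + 2 + 8 = 21.
21 ÷ 4 = 5 complete bars with 1 left over.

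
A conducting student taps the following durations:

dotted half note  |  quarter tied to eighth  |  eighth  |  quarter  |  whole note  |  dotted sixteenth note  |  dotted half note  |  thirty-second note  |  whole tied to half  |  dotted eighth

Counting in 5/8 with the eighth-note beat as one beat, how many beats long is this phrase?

One eighth-note beat = 4 thirty-second notes.
Working in thirty-second notes: dotted half note = 24; quarter tied to eighth (quarter + eighth) = 12; eighth = 4; quarter = 8; whole note = 32; dotted sixteenth note = 3; dotted half note = 24; thirty-second note = 1; whole tied to half (whole + half) = 48; dotted eighth = 6.
Total: 24 + 12 + 4 + 8 + 32 + 3 + 24 + 1 + 48 + 6 = 162.
162 ÷ 4 = 40.5 beats.

40.5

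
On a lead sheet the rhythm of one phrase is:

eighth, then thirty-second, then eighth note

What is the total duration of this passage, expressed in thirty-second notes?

9

In thirty-second notes: eighth = 4; thirty-second = 1; eighth note = 4.
Total: 4 + 1 + 4 = 9 thirty-second notes.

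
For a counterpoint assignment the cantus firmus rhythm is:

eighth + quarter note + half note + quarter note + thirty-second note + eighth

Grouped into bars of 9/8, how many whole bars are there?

1

One bar of 9/8 = 36 thirty-second notes.
Convert each value to thirty-second notes: eighth = 4; quarter note = 8; half note = 16; quarter note = 8; thirty-second note = 1; eighth = 4.
Adding: 4 + 8 + 16 + 8 + 1 + 4 = 41.
41 ÷ 36 = 1 complete bar with 5 left over.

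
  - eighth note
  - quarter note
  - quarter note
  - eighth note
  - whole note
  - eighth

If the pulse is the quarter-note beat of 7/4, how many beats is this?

7.5

One quarter-note beat = 2 eighth notes.
Convert each value to eighth notes: eighth note = 1; quarter note = 2; quarter note = 2; eighth note = 1; whole note = 8; eighth = 1.
Total: 1 + 2 + 2 + 1 + 8 + 1 = 15.
15 ÷ 2 = 7.5 beats.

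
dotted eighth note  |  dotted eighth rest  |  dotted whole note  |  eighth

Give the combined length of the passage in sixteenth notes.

32

In sixteenth notes: dotted eighth note = 3; dotted eighth rest = 3; dotted whole note = 24; eighth = 2.
Altogether 3 + 3 + 24 + 2 = 32 sixteenth notes.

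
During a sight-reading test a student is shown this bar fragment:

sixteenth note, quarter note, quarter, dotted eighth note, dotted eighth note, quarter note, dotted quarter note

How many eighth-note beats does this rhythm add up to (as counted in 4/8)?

One eighth-note beat = 2 sixteenth notes.
Convert each value to sixteenth notes: sixteenth note = 1; quarter note = 4; quarter = 4; dotted eighth note = 3; dotted eighth note = 3; quarter note = 4; dotted quarter note = 6.
Sum: 1 + 4 + 4 + 3 + 3 + 4 + 6 = 25.
25 ÷ 2 = 12.5 beats.

12.5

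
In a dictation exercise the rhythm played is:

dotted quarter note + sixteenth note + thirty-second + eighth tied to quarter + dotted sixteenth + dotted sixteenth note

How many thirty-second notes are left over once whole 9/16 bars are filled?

One bar of 9/16 = 18 thirty-second notes.
Express everything in thirty-second notes: dotted quarter note = 12; sixteenth note = 2; thirty-second = 1; eighth tied to quarter (eighth + quarter) = 12; dotted sixteenth = 3; dotted sixteenth note = 3.
Sum: 12 + 2 + 1 + 12 + 3 + 3 = 33.
33 ÷ 18 = 1 complete bar with 15 thirty-second notes remaining.

15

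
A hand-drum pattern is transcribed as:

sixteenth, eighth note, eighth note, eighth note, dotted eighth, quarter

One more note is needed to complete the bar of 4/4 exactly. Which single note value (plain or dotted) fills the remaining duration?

eighth note

The bar of 4/4 = 16 sixteenth notes.
Convert each value to sixteenth notes: sixteenth = 1; eighth note = 2; eighth note = 2; eighth note = 2; dotted eighth = 3; quarter = 4.
Adding: 1 + 2 + 2 + 2 + 3 + 4 = 14.
Remaining: 16 − 14 = 2 sixteenth notes, which is a eighth note.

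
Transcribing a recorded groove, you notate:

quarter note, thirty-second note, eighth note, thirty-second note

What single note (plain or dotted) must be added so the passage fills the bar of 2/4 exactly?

sixteenth note

The bar of 2/4 = 16 thirty-second notes.
Working in thirty-second notes: quarter note = 8; thirty-second note = 1; eighth note = 4; thirty-second note = 1.
Sum: 8 + 1 + 4 + 1 = 14.
Remaining: 16 − 14 = 2 thirty-second notes, which is a sixteenth note.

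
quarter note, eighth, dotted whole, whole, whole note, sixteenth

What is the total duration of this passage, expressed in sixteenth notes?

63

In sixteenth notes: quarter note = 4; eighth = 2; dotted whole = 24; whole = 16; whole note = 16; sixteenth = 1.
Adding: 4 + 2 + 24 + 16 + 16 + 1 = 63 sixteenth notes.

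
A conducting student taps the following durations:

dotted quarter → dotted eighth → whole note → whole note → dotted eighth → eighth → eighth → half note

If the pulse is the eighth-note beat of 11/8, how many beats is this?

28

One eighth-note beat = 2 sixteenth notes.
Each duration in sixteenth notes: dotted quarter = 6; dotted eighth = 3; whole note = 16; whole note = 16; dotted eighth = 3; eighth = 2; eighth = 2; half note = 8.
Sum: 6 + 3 + 16 + 16 + 3 + 2 + 2 + 8 = 56.
56 ÷ 2 = 28 beats.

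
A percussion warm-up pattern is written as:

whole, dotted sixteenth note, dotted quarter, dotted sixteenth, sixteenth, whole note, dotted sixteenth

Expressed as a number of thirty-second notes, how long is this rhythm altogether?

87

Convert each value to thirty-second notes: whole = 32; dotted sixteenth note = 3; dotted quarter = 12; dotted sixteenth = 3; sixteenth = 2; whole note = 32; dotted sixteenth = 3.
Total: 32 + 3 + 12 + 3 + 2 + 32 + 3 = 87 thirty-second notes.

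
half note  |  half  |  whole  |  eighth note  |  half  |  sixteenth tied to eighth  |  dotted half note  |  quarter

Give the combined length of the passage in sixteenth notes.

Express everything in sixteenth notes: half note = 8; half = 8; whole = 16; eighth note = 2; half = 8; sixteenth tied to eighth (sixteenth + eighth) = 3; dotted half note = 12; quarter = 4.
Altogether 8 + 8 + 16 + 2 + 8 + 3 + 12 + 4 = 61 sixteenth notes.

61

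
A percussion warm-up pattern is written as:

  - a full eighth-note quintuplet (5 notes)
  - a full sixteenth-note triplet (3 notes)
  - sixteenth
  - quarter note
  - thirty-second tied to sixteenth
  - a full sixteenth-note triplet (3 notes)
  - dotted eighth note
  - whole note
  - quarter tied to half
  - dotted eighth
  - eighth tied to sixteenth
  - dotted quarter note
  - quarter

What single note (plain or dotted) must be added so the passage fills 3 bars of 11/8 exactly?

3 bars of 11/8 = 132 thirty-second notes.
Express everything in thirty-second notes: a full eighth-note quintuplet (5 notes) (five quintuplet eighths span one half) = 16; a full sixteenth-note triplet (3 notes) (three triplet sixteenths span one eighth) = 4; sixteenth = 2; quarter note = 8; thirty-second tied to sixteenth (thirty-second + sixteenth) = 3; a full sixteenth-note triplet (3 notes) (three triplet sixteenths span one eighth) = 4; dotted eighth note = 6; whole note = 32; quarter tied to half (quarter + half) = 24; dotted eighth = 6; eighth tied to sixteenth (eighth + sixteenth) = 6; dotted quarter note = 12; quarter = 8.
Altogether 16 + 4 + 2 + 8 + 3 + 4 + 6 + 32 + 24 + 6 + 6 + 12 + 8 = 131.
Remaining: 132 − 131 = 1 thirty-second note, which is a thirty-second note.

thirty-second note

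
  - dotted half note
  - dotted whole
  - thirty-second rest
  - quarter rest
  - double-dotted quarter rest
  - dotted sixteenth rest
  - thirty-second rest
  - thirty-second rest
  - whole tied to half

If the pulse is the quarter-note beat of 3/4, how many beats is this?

18.5

One quarter-note beat = 8 thirty-second notes.
Working in thirty-second notes: dotted half note = 24; dotted whole = 48; thirty-second rest = 1; quarter rest = 8; double-dotted quarter rest = 14; dotted sixteenth rest = 3; thirty-second rest = 1; thirty-second rest = 1; whole tied to half (whole + half) = 48.
Altogether 24 + 48 + 1 + 8 + 14 + 3 + 1 + 1 + 48 = 148.
148 ÷ 8 = 18.5 beats.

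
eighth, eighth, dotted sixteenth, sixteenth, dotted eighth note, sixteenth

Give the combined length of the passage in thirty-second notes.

21

Express everything in thirty-second notes: eighth = 4; eighth = 4; dotted sixteenth = 3; sixteenth = 2; dotted eighth note = 6; sixteenth = 2.
Adding: 4 + 4 + 3 + 2 + 6 + 2 = 21 thirty-second notes.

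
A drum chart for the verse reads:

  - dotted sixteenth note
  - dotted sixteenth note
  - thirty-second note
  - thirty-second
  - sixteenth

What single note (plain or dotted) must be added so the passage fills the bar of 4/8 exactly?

The bar of 4/8 = 16 thirty-second notes.
Convert each value to thirty-second notes: dotted sixteenth note = 3; dotted sixteenth note = 3; thirty-second note = 1; thirty-second = 1; sixteenth = 2.
Altogether 3 + 3 + 1 + 1 + 2 = 10.
Remaining: 16 − 10 = 6 thirty-second notes, which is a dotted eighth note.

dotted eighth note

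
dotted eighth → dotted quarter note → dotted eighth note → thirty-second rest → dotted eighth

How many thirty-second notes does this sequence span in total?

31

Convert each value to thirty-second notes: dotted eighth = 6; dotted quarter note = 12; dotted eighth note = 6; thirty-second rest = 1; dotted eighth = 6.
Adding: 6 + 12 + 6 + 1 + 6 = 31 thirty-second notes.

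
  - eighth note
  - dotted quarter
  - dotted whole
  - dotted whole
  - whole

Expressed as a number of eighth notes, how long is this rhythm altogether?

Express everything in eighth notes: eighth note = 1; dotted quarter = 3; dotted whole = 12; dotted whole = 12; whole = 8.
Sum: 1 + 3 + 12 + 12 + 8 = 36 eighth notes.

36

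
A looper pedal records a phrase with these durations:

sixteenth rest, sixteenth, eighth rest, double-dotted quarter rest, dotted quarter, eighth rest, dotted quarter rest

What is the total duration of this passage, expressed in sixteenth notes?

25

Each duration in sixteenth notes: sixteenth rest = 1; sixteenth = 1; eighth rest = 2; double-dotted quarter rest = 7; dotted quarter = 6; eighth rest = 2; dotted quarter rest = 6.
Total: 1 + 1 + 2 + 7 + 6 + 2 + 6 = 25 sixteenth notes.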